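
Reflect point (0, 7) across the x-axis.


Reflection across x-axis: (x, y) -> (x, -y)
(0, 7) -> (0, -7)

(0, -7)


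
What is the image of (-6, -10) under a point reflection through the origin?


Reflection through origin: (x, y) -> (-x, -y)
(-6, -10) -> (6, 10)

(6, 10)


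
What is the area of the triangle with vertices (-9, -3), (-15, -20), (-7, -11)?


Area = |x1(y2-y3) + x2(y3-y1) + x3(y1-y2)| / 2
= |-9*(-20--11) + -15*(-11--3) + -7*(-3--20)| / 2
= 41

41


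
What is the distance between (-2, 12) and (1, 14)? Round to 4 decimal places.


d = sqrt((1--2)^2 + (14-12)^2) = 3.6056

3.6056


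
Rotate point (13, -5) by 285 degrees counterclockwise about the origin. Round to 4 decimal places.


x' = 13*cos(285) - -5*sin(285) = -1.465
y' = 13*sin(285) + -5*cos(285) = -13.8511

(-1.465, -13.8511)


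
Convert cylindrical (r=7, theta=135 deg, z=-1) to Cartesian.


x = 7 * cos(135) = -4.9497
y = 7 * sin(135) = 4.9497
z = -1

(-4.9497, 4.9497, -1)


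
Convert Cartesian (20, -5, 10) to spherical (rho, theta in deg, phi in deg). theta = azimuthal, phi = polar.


rho = sqrt(20^2 + (-5)^2 + 10^2) = 22.9129
theta = atan2(-5, 20) = 345.9638 deg
phi = acos(10/22.9129) = 64.1233 deg

rho = 22.9129, theta = 345.9638 deg, phi = 64.1233 deg


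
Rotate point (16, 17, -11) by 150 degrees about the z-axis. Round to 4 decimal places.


x' = 16*cos(150) - 17*sin(150) = -22.3564
y' = 16*sin(150) + 17*cos(150) = -6.7224
z' = -11

(-22.3564, -6.7224, -11)


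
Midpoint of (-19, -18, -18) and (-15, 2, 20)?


Midpoint = ((-19+-15)/2, (-18+2)/2, (-18+20)/2) = (-17, -8, 1)

(-17, -8, 1)


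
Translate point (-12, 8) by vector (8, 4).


Translation: (x+dx, y+dy) = (-12+8, 8+4) = (-4, 12)

(-4, 12)


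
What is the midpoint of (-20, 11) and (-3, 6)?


Midpoint = ((-20+-3)/2, (11+6)/2) = (-11.5, 8.5)

(-11.5, 8.5)


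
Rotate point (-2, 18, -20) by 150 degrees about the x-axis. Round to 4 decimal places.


x' = -2
y' = 18*cos(150) - -20*sin(150) = -5.5885
z' = 18*sin(150) + -20*cos(150) = 26.3205

(-2, -5.5885, 26.3205)


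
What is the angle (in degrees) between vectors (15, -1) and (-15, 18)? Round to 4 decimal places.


dot = 15*-15 + -1*18 = -243
|u| = 15.0333, |v| = 23.4307
cos(angle) = -0.6899
angle = 133.6196 degrees

133.6196 degrees


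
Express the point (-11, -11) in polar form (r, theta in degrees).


r = sqrt((-11)^2 + (-11)^2) = 15.5563
theta = atan2(-11, -11) = 225 degrees

r = 15.5563, theta = 225 degrees


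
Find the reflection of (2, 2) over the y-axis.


Reflection across y-axis: (x, y) -> (-x, y)
(2, 2) -> (-2, 2)

(-2, 2)


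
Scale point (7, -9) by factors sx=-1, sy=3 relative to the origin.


Scaling: (x*sx, y*sy) = (7*-1, -9*3) = (-7, -27)

(-7, -27)


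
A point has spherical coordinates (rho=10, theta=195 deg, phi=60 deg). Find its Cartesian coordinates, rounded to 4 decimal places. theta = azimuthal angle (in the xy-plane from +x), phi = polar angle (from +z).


x = 10 * sin(60) * cos(195) = -8.3652
y = 10 * sin(60) * sin(195) = -2.2414
z = 10 * cos(60) = 5

(-8.3652, -2.2414, 5)


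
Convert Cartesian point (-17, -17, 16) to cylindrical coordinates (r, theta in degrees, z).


r = sqrt((-17)^2 + (-17)^2) = 24.0416
theta = atan2(-17, -17) = 225 deg
z = 16

r = 24.0416, theta = 225 deg, z = 16


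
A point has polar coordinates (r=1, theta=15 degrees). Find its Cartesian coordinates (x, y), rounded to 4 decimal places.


x = 1 * cos(15) = 0.9659
y = 1 * sin(15) = 0.2588

(0.9659, 0.2588)


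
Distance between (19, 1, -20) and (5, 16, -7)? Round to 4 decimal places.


d = sqrt((5-19)^2 + (16-1)^2 + (-7--20)^2) = 24.2899

24.2899


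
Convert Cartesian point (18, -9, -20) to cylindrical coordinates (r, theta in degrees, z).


r = sqrt(18^2 + (-9)^2) = 20.1246
theta = atan2(-9, 18) = 333.4349 deg
z = -20

r = 20.1246, theta = 333.4349 deg, z = -20


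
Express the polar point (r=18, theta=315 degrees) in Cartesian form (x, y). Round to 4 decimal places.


x = 18 * cos(315) = 12.7279
y = 18 * sin(315) = -12.7279

(12.7279, -12.7279)


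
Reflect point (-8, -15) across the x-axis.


Reflection across x-axis: (x, y) -> (x, -y)
(-8, -15) -> (-8, 15)

(-8, 15)


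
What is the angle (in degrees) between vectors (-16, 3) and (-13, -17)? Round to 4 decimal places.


dot = -16*-13 + 3*-17 = 157
|u| = 16.2788, |v| = 21.4009
cos(angle) = 0.4507
angle = 63.2143 degrees

63.2143 degrees


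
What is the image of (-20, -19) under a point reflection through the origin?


Reflection through origin: (x, y) -> (-x, -y)
(-20, -19) -> (20, 19)

(20, 19)


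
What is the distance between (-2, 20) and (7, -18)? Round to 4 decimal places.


d = sqrt((7--2)^2 + (-18-20)^2) = 39.0512

39.0512


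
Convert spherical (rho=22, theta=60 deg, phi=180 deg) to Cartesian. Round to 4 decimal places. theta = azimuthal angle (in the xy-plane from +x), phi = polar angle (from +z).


x = 22 * sin(180) * cos(60) = 0
y = 22 * sin(180) * sin(60) = 0
z = 22 * cos(180) = -22

(0, 0, -22)


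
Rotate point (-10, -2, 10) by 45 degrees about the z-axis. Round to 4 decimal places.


x' = -10*cos(45) - -2*sin(45) = -5.6569
y' = -10*sin(45) + -2*cos(45) = -8.4853
z' = 10

(-5.6569, -8.4853, 10)


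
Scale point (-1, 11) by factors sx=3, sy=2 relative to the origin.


Scaling: (x*sx, y*sy) = (-1*3, 11*2) = (-3, 22)

(-3, 22)


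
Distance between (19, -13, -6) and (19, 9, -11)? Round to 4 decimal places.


d = sqrt((19-19)^2 + (9--13)^2 + (-11--6)^2) = 22.561

22.561


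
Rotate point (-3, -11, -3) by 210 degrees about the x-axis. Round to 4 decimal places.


x' = -3
y' = -11*cos(210) - -3*sin(210) = 8.0263
z' = -11*sin(210) + -3*cos(210) = 8.0981

(-3, 8.0263, 8.0981)


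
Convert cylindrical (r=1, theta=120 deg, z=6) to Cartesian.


x = 1 * cos(120) = -0.5
y = 1 * sin(120) = 0.866
z = 6

(-0.5, 0.866, 6)


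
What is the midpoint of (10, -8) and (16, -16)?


Midpoint = ((10+16)/2, (-8+-16)/2) = (13, -12)

(13, -12)


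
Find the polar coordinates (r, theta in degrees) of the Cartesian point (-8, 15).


r = sqrt((-8)^2 + 15^2) = 17
theta = atan2(15, -8) = 118.0725 degrees

r = 17, theta = 118.0725 degrees


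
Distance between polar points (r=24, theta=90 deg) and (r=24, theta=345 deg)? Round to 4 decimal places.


d = sqrt(r1^2 + r2^2 - 2*r1*r2*cos(t2-t1))
d = sqrt(24^2 + 24^2 - 2*24*24*cos(345-90)) = 38.081

38.081


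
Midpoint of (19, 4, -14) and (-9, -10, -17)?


Midpoint = ((19+-9)/2, (4+-10)/2, (-14+-17)/2) = (5, -3, -15.5)

(5, -3, -15.5)


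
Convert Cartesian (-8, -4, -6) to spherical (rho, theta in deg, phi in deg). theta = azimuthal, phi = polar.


rho = sqrt((-8)^2 + (-4)^2 + (-6)^2) = 10.7703
theta = atan2(-4, -8) = 206.5651 deg
phi = acos(-6/10.7703) = 123.8545 deg

rho = 10.7703, theta = 206.5651 deg, phi = 123.8545 deg


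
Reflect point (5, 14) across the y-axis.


Reflection across y-axis: (x, y) -> (-x, y)
(5, 14) -> (-5, 14)

(-5, 14)


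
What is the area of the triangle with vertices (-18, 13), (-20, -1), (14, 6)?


Area = |x1(y2-y3) + x2(y3-y1) + x3(y1-y2)| / 2
= |-18*(-1-6) + -20*(6-13) + 14*(13--1)| / 2
= 231

231


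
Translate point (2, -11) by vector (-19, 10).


Translation: (x+dx, y+dy) = (2+-19, -11+10) = (-17, -1)

(-17, -1)


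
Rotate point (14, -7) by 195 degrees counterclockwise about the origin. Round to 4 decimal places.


x' = 14*cos(195) - -7*sin(195) = -15.3347
y' = 14*sin(195) + -7*cos(195) = 3.138

(-15.3347, 3.138)


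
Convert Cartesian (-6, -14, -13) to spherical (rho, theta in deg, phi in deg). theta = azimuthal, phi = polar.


rho = sqrt((-6)^2 + (-14)^2 + (-13)^2) = 20.025
theta = atan2(-14, -6) = 246.8014 deg
phi = acos(-13/20.025) = 130.4805 deg

rho = 20.025, theta = 246.8014 deg, phi = 130.4805 deg


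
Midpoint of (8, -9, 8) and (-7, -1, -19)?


Midpoint = ((8+-7)/2, (-9+-1)/2, (8+-19)/2) = (0.5, -5, -5.5)

(0.5, -5, -5.5)


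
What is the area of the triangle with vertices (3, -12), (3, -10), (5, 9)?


Area = |x1(y2-y3) + x2(y3-y1) + x3(y1-y2)| / 2
= |3*(-10-9) + 3*(9--12) + 5*(-12--10)| / 2
= 2

2


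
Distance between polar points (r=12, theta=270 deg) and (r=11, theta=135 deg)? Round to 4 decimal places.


d = sqrt(r1^2 + r2^2 - 2*r1*r2*cos(t2-t1))
d = sqrt(12^2 + 11^2 - 2*12*11*cos(135-270)) = 21.2527

21.2527


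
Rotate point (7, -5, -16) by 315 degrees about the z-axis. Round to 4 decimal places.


x' = 7*cos(315) - -5*sin(315) = 1.4142
y' = 7*sin(315) + -5*cos(315) = -8.4853
z' = -16

(1.4142, -8.4853, -16)


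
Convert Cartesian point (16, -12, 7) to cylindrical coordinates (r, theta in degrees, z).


r = sqrt(16^2 + (-12)^2) = 20
theta = atan2(-12, 16) = 323.1301 deg
z = 7

r = 20, theta = 323.1301 deg, z = 7


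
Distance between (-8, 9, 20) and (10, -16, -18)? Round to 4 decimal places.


d = sqrt((10--8)^2 + (-16-9)^2 + (-18-20)^2) = 48.9183

48.9183


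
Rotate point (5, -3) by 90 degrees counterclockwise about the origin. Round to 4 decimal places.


x' = 5*cos(90) - -3*sin(90) = 3
y' = 5*sin(90) + -3*cos(90) = 5

(3, 5)


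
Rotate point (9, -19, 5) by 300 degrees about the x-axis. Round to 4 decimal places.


x' = 9
y' = -19*cos(300) - 5*sin(300) = -5.1699
z' = -19*sin(300) + 5*cos(300) = 18.9545

(9, -5.1699, 18.9545)


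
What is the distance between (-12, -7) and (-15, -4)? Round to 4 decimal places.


d = sqrt((-15--12)^2 + (-4--7)^2) = 4.2426

4.2426


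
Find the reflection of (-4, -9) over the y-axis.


Reflection across y-axis: (x, y) -> (-x, y)
(-4, -9) -> (4, -9)

(4, -9)


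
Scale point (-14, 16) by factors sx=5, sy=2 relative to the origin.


Scaling: (x*sx, y*sy) = (-14*5, 16*2) = (-70, 32)

(-70, 32)


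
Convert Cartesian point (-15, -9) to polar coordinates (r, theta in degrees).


r = sqrt((-15)^2 + (-9)^2) = 17.4929
theta = atan2(-9, -15) = 210.9638 degrees

r = 17.4929, theta = 210.9638 degrees


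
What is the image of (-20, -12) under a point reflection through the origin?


Reflection through origin: (x, y) -> (-x, -y)
(-20, -12) -> (20, 12)

(20, 12)


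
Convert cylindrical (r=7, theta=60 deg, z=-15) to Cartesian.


x = 7 * cos(60) = 3.5
y = 7 * sin(60) = 6.0622
z = -15

(3.5, 6.0622, -15)


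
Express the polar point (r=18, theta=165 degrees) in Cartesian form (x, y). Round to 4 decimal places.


x = 18 * cos(165) = -17.3867
y = 18 * sin(165) = 4.6587

(-17.3867, 4.6587)


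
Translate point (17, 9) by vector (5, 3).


Translation: (x+dx, y+dy) = (17+5, 9+3) = (22, 12)

(22, 12)


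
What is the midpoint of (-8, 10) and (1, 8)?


Midpoint = ((-8+1)/2, (10+8)/2) = (-3.5, 9)

(-3.5, 9)


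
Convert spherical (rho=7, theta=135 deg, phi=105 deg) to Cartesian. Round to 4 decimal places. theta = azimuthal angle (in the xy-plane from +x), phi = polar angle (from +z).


x = 7 * sin(105) * cos(135) = -4.7811
y = 7 * sin(105) * sin(135) = 4.7811
z = 7 * cos(105) = -1.8117

(-4.7811, 4.7811, -1.8117)


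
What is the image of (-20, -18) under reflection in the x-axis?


Reflection across x-axis: (x, y) -> (x, -y)
(-20, -18) -> (-20, 18)

(-20, 18)


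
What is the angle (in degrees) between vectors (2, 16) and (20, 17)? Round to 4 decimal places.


dot = 2*20 + 16*17 = 312
|u| = 16.1245, |v| = 26.2488
cos(angle) = 0.7372
angle = 42.5104 degrees

42.5104 degrees


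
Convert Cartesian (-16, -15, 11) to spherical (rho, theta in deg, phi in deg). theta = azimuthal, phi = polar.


rho = sqrt((-16)^2 + (-15)^2 + 11^2) = 24.5357
theta = atan2(-15, -16) = 223.1524 deg
phi = acos(11/24.5357) = 63.3636 deg

rho = 24.5357, theta = 223.1524 deg, phi = 63.3636 deg


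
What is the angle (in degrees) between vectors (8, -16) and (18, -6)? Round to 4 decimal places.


dot = 8*18 + -16*-6 = 240
|u| = 17.8885, |v| = 18.9737
cos(angle) = 0.7071
angle = 45 degrees

45 degrees


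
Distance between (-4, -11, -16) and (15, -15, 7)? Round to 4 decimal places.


d = sqrt((15--4)^2 + (-15--11)^2 + (7--16)^2) = 30.0998

30.0998


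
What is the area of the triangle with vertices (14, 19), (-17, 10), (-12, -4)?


Area = |x1(y2-y3) + x2(y3-y1) + x3(y1-y2)| / 2
= |14*(10--4) + -17*(-4-19) + -12*(19-10)| / 2
= 239.5

239.5


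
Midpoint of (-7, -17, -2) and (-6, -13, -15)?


Midpoint = ((-7+-6)/2, (-17+-13)/2, (-2+-15)/2) = (-6.5, -15, -8.5)

(-6.5, -15, -8.5)


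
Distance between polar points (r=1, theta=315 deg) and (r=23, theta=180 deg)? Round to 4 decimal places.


d = sqrt(r1^2 + r2^2 - 2*r1*r2*cos(t2-t1))
d = sqrt(1^2 + 23^2 - 2*1*23*cos(180-315)) = 23.7176

23.7176


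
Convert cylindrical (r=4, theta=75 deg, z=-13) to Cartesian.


x = 4 * cos(75) = 1.0353
y = 4 * sin(75) = 3.8637
z = -13

(1.0353, 3.8637, -13)


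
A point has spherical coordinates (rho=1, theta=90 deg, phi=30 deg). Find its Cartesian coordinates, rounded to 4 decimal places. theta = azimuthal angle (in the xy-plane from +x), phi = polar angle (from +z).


x = 1 * sin(30) * cos(90) = 0
y = 1 * sin(30) * sin(90) = 0.5
z = 1 * cos(30) = 0.866

(0, 0.5, 0.866)


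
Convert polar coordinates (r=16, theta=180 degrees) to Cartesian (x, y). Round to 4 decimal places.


x = 16 * cos(180) = -16
y = 16 * sin(180) = 0

(-16, 0)


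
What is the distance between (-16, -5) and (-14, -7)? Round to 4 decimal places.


d = sqrt((-14--16)^2 + (-7--5)^2) = 2.8284

2.8284


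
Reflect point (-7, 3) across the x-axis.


Reflection across x-axis: (x, y) -> (x, -y)
(-7, 3) -> (-7, -3)

(-7, -3)


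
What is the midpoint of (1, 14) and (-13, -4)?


Midpoint = ((1+-13)/2, (14+-4)/2) = (-6, 5)

(-6, 5)


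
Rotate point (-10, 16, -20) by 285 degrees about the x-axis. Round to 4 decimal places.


x' = -10
y' = 16*cos(285) - -20*sin(285) = -15.1774
z' = 16*sin(285) + -20*cos(285) = -20.6312

(-10, -15.1774, -20.6312)


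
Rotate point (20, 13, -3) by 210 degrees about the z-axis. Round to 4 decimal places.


x' = 20*cos(210) - 13*sin(210) = -10.8205
y' = 20*sin(210) + 13*cos(210) = -21.2583
z' = -3

(-10.8205, -21.2583, -3)


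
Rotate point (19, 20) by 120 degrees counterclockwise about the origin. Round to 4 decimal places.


x' = 19*cos(120) - 20*sin(120) = -26.8205
y' = 19*sin(120) + 20*cos(120) = 6.4545

(-26.8205, 6.4545)


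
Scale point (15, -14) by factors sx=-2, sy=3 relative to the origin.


Scaling: (x*sx, y*sy) = (15*-2, -14*3) = (-30, -42)

(-30, -42)


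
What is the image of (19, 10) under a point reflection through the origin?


Reflection through origin: (x, y) -> (-x, -y)
(19, 10) -> (-19, -10)

(-19, -10)


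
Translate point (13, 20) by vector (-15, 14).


Translation: (x+dx, y+dy) = (13+-15, 20+14) = (-2, 34)

(-2, 34)


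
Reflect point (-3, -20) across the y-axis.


Reflection across y-axis: (x, y) -> (-x, y)
(-3, -20) -> (3, -20)

(3, -20)


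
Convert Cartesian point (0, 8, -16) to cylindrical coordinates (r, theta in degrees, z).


r = sqrt(0^2 + 8^2) = 8
theta = atan2(8, 0) = 90 deg
z = -16

r = 8, theta = 90 deg, z = -16


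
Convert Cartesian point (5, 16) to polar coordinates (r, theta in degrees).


r = sqrt(5^2 + 16^2) = 16.7631
theta = atan2(16, 5) = 72.646 degrees

r = 16.7631, theta = 72.646 degrees


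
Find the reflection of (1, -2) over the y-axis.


Reflection across y-axis: (x, y) -> (-x, y)
(1, -2) -> (-1, -2)

(-1, -2)


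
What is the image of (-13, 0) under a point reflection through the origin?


Reflection through origin: (x, y) -> (-x, -y)
(-13, 0) -> (13, 0)

(13, 0)


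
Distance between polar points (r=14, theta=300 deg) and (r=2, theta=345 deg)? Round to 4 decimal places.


d = sqrt(r1^2 + r2^2 - 2*r1*r2*cos(t2-t1))
d = sqrt(14^2 + 2^2 - 2*14*2*cos(345-300)) = 12.665

12.665


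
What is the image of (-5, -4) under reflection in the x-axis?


Reflection across x-axis: (x, y) -> (x, -y)
(-5, -4) -> (-5, 4)

(-5, 4)


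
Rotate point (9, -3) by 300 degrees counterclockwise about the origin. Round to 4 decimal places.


x' = 9*cos(300) - -3*sin(300) = 1.9019
y' = 9*sin(300) + -3*cos(300) = -9.2942

(1.9019, -9.2942)


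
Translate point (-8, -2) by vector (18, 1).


Translation: (x+dx, y+dy) = (-8+18, -2+1) = (10, -1)

(10, -1)


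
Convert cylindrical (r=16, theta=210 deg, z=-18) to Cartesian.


x = 16 * cos(210) = -13.8564
y = 16 * sin(210) = -8
z = -18

(-13.8564, -8, -18)


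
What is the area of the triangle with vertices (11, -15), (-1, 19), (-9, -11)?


Area = |x1(y2-y3) + x2(y3-y1) + x3(y1-y2)| / 2
= |11*(19--11) + -1*(-11--15) + -9*(-15-19)| / 2
= 316

316


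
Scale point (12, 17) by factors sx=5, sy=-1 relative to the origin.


Scaling: (x*sx, y*sy) = (12*5, 17*-1) = (60, -17)

(60, -17)


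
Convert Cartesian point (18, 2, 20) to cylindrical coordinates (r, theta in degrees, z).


r = sqrt(18^2 + 2^2) = 18.1108
theta = atan2(2, 18) = 6.3402 deg
z = 20

r = 18.1108, theta = 6.3402 deg, z = 20


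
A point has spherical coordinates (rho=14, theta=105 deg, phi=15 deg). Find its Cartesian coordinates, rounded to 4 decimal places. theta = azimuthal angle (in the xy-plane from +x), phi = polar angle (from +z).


x = 14 * sin(15) * cos(105) = -0.9378
y = 14 * sin(15) * sin(105) = 3.5
z = 14 * cos(15) = 13.523

(-0.9378, 3.5, 13.523)


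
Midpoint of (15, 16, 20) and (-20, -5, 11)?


Midpoint = ((15+-20)/2, (16+-5)/2, (20+11)/2) = (-2.5, 5.5, 15.5)

(-2.5, 5.5, 15.5)


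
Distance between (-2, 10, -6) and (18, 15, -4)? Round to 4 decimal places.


d = sqrt((18--2)^2 + (15-10)^2 + (-4--6)^2) = 20.7123

20.7123


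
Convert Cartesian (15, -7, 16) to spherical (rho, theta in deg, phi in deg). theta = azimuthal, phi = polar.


rho = sqrt(15^2 + (-7)^2 + 16^2) = 23.0217
theta = atan2(-7, 15) = 334.9831 deg
phi = acos(16/23.0217) = 45.9731 deg

rho = 23.0217, theta = 334.9831 deg, phi = 45.9731 deg


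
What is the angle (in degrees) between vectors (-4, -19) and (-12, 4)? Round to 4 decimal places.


dot = -4*-12 + -19*4 = -28
|u| = 19.4165, |v| = 12.6491
cos(angle) = -0.114
angle = 96.5463 degrees

96.5463 degrees


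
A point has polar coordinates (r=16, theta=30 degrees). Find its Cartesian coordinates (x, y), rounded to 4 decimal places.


x = 16 * cos(30) = 13.8564
y = 16 * sin(30) = 8

(13.8564, 8)


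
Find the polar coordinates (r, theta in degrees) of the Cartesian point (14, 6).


r = sqrt(14^2 + 6^2) = 15.2315
theta = atan2(6, 14) = 23.1986 degrees

r = 15.2315, theta = 23.1986 degrees


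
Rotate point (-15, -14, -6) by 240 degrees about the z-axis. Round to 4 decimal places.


x' = -15*cos(240) - -14*sin(240) = -4.6244
y' = -15*sin(240) + -14*cos(240) = 19.9904
z' = -6

(-4.6244, 19.9904, -6)


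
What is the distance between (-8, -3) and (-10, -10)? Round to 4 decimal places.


d = sqrt((-10--8)^2 + (-10--3)^2) = 7.2801

7.2801


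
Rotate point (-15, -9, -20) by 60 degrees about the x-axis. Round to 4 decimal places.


x' = -15
y' = -9*cos(60) - -20*sin(60) = 12.8205
z' = -9*sin(60) + -20*cos(60) = -17.7942

(-15, 12.8205, -17.7942)


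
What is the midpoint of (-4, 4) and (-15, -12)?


Midpoint = ((-4+-15)/2, (4+-12)/2) = (-9.5, -4)

(-9.5, -4)


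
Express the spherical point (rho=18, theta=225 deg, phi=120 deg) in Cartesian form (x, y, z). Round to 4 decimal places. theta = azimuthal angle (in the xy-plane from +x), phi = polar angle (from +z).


x = 18 * sin(120) * cos(225) = -11.0227
y = 18 * sin(120) * sin(225) = -11.0227
z = 18 * cos(120) = -9

(-11.0227, -11.0227, -9)


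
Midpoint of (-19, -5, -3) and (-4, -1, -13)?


Midpoint = ((-19+-4)/2, (-5+-1)/2, (-3+-13)/2) = (-11.5, -3, -8)

(-11.5, -3, -8)


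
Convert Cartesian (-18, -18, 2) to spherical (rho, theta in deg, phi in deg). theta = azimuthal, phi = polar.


rho = sqrt((-18)^2 + (-18)^2 + 2^2) = 25.5343
theta = atan2(-18, -18) = 225 deg
phi = acos(2/25.5343) = 85.5076 deg

rho = 25.5343, theta = 225 deg, phi = 85.5076 deg


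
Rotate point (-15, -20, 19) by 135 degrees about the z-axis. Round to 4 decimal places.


x' = -15*cos(135) - -20*sin(135) = 24.7487
y' = -15*sin(135) + -20*cos(135) = 3.5355
z' = 19

(24.7487, 3.5355, 19)


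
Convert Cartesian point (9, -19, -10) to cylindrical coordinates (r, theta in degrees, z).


r = sqrt(9^2 + (-19)^2) = 21.0238
theta = atan2(-19, 9) = 295.3462 deg
z = -10

r = 21.0238, theta = 295.3462 deg, z = -10


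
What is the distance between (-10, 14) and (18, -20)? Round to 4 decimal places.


d = sqrt((18--10)^2 + (-20-14)^2) = 44.0454

44.0454


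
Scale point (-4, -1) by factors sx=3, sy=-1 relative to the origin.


Scaling: (x*sx, y*sy) = (-4*3, -1*-1) = (-12, 1)

(-12, 1)


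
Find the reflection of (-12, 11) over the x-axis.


Reflection across x-axis: (x, y) -> (x, -y)
(-12, 11) -> (-12, -11)

(-12, -11)


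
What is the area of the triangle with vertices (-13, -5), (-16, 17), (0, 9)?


Area = |x1(y2-y3) + x2(y3-y1) + x3(y1-y2)| / 2
= |-13*(17-9) + -16*(9--5) + 0*(-5-17)| / 2
= 164

164


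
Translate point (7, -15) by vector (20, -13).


Translation: (x+dx, y+dy) = (7+20, -15+-13) = (27, -28)

(27, -28)


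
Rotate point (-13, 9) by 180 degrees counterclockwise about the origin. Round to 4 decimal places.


x' = -13*cos(180) - 9*sin(180) = 13
y' = -13*sin(180) + 9*cos(180) = -9

(13, -9)


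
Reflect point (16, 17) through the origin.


Reflection through origin: (x, y) -> (-x, -y)
(16, 17) -> (-16, -17)

(-16, -17)


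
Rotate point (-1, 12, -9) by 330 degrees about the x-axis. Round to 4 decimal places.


x' = -1
y' = 12*cos(330) - -9*sin(330) = 5.8923
z' = 12*sin(330) + -9*cos(330) = -13.7942

(-1, 5.8923, -13.7942)


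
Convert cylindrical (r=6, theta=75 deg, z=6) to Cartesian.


x = 6 * cos(75) = 1.5529
y = 6 * sin(75) = 5.7956
z = 6

(1.5529, 5.7956, 6)


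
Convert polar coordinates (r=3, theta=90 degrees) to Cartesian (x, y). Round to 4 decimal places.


x = 3 * cos(90) = 0
y = 3 * sin(90) = 3

(0, 3)


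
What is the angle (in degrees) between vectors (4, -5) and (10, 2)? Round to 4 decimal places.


dot = 4*10 + -5*2 = 30
|u| = 6.4031, |v| = 10.198
cos(angle) = 0.4594
angle = 62.6501 degrees

62.6501 degrees


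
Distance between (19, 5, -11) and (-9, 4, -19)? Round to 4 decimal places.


d = sqrt((-9-19)^2 + (4-5)^2 + (-19--11)^2) = 29.1376

29.1376


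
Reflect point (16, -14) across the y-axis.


Reflection across y-axis: (x, y) -> (-x, y)
(16, -14) -> (-16, -14)

(-16, -14)


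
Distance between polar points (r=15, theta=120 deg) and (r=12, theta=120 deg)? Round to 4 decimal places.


d = sqrt(r1^2 + r2^2 - 2*r1*r2*cos(t2-t1))
d = sqrt(15^2 + 12^2 - 2*15*12*cos(120-120)) = 3

3


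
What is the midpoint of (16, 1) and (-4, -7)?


Midpoint = ((16+-4)/2, (1+-7)/2) = (6, -3)

(6, -3)


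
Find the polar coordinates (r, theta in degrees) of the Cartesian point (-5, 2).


r = sqrt((-5)^2 + 2^2) = 5.3852
theta = atan2(2, -5) = 158.1986 degrees

r = 5.3852, theta = 158.1986 degrees


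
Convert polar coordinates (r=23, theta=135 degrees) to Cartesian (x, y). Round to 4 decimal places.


x = 23 * cos(135) = -16.2635
y = 23 * sin(135) = 16.2635

(-16.2635, 16.2635)


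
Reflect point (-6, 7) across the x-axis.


Reflection across x-axis: (x, y) -> (x, -y)
(-6, 7) -> (-6, -7)

(-6, -7)


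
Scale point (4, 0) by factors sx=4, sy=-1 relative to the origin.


Scaling: (x*sx, y*sy) = (4*4, 0*-1) = (16, 0)

(16, 0)


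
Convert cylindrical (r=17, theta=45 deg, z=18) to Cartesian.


x = 17 * cos(45) = 12.0208
y = 17 * sin(45) = 12.0208
z = 18

(12.0208, 12.0208, 18)


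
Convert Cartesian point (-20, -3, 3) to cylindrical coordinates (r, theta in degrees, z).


r = sqrt((-20)^2 + (-3)^2) = 20.2237
theta = atan2(-3, -20) = 188.5308 deg
z = 3

r = 20.2237, theta = 188.5308 deg, z = 3


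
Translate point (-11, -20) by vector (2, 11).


Translation: (x+dx, y+dy) = (-11+2, -20+11) = (-9, -9)

(-9, -9)


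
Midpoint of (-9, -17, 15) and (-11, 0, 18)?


Midpoint = ((-9+-11)/2, (-17+0)/2, (15+18)/2) = (-10, -8.5, 16.5)

(-10, -8.5, 16.5)


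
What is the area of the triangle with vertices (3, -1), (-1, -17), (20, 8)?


Area = |x1(y2-y3) + x2(y3-y1) + x3(y1-y2)| / 2
= |3*(-17-8) + -1*(8--1) + 20*(-1--17)| / 2
= 118

118


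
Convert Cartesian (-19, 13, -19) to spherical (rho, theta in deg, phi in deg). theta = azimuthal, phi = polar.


rho = sqrt((-19)^2 + 13^2 + (-19)^2) = 29.8496
theta = atan2(13, -19) = 145.6197 deg
phi = acos(-19/29.8496) = 129.5331 deg

rho = 29.8496, theta = 145.6197 deg, phi = 129.5331 deg


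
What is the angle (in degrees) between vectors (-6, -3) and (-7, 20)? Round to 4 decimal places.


dot = -6*-7 + -3*20 = -18
|u| = 6.7082, |v| = 21.1896
cos(angle) = -0.1266
angle = 97.275 degrees

97.275 degrees


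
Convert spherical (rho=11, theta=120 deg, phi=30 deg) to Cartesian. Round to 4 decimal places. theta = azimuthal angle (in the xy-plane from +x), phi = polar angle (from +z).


x = 11 * sin(30) * cos(120) = -2.75
y = 11 * sin(30) * sin(120) = 4.7631
z = 11 * cos(30) = 9.5263

(-2.75, 4.7631, 9.5263)


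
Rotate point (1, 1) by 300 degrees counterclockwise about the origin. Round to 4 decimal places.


x' = 1*cos(300) - 1*sin(300) = 1.366
y' = 1*sin(300) + 1*cos(300) = -0.366

(1.366, -0.366)


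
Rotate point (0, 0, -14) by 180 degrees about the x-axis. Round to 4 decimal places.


x' = 0
y' = 0*cos(180) - -14*sin(180) = 0
z' = 0*sin(180) + -14*cos(180) = 14

(0, 0, 14)


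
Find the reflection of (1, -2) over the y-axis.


Reflection across y-axis: (x, y) -> (-x, y)
(1, -2) -> (-1, -2)

(-1, -2)


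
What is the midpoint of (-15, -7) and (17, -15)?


Midpoint = ((-15+17)/2, (-7+-15)/2) = (1, -11)

(1, -11)


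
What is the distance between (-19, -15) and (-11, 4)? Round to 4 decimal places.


d = sqrt((-11--19)^2 + (4--15)^2) = 20.6155

20.6155


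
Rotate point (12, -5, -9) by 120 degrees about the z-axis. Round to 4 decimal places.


x' = 12*cos(120) - -5*sin(120) = -1.6699
y' = 12*sin(120) + -5*cos(120) = 12.8923
z' = -9

(-1.6699, 12.8923, -9)


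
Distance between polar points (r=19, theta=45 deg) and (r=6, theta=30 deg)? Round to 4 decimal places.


d = sqrt(r1^2 + r2^2 - 2*r1*r2*cos(t2-t1))
d = sqrt(19^2 + 6^2 - 2*19*6*cos(30-45)) = 13.2954

13.2954


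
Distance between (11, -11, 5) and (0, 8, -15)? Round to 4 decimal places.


d = sqrt((0-11)^2 + (8--11)^2 + (-15-5)^2) = 29.6985

29.6985


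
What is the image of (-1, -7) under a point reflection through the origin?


Reflection through origin: (x, y) -> (-x, -y)
(-1, -7) -> (1, 7)

(1, 7)


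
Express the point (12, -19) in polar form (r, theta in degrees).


r = sqrt(12^2 + (-19)^2) = 22.4722
theta = atan2(-19, 12) = 302.2756 degrees

r = 22.4722, theta = 302.2756 degrees


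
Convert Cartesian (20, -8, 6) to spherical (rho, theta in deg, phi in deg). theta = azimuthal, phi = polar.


rho = sqrt(20^2 + (-8)^2 + 6^2) = 22.3607
theta = atan2(-8, 20) = 338.1986 deg
phi = acos(6/22.3607) = 74.4352 deg

rho = 22.3607, theta = 338.1986 deg, phi = 74.4352 deg


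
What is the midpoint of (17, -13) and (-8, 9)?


Midpoint = ((17+-8)/2, (-13+9)/2) = (4.5, -2)

(4.5, -2)


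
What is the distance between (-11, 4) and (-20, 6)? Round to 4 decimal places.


d = sqrt((-20--11)^2 + (6-4)^2) = 9.2195

9.2195


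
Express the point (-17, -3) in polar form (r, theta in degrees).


r = sqrt((-17)^2 + (-3)^2) = 17.2627
theta = atan2(-3, -17) = 190.008 degrees

r = 17.2627, theta = 190.008 degrees


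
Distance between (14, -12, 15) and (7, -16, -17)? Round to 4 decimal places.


d = sqrt((7-14)^2 + (-16--12)^2 + (-17-15)^2) = 33

33


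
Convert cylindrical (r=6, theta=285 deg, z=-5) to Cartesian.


x = 6 * cos(285) = 1.5529
y = 6 * sin(285) = -5.7956
z = -5

(1.5529, -5.7956, -5)


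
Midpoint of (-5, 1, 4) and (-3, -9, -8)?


Midpoint = ((-5+-3)/2, (1+-9)/2, (4+-8)/2) = (-4, -4, -2)

(-4, -4, -2)


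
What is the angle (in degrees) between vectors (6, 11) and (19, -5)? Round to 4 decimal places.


dot = 6*19 + 11*-5 = 59
|u| = 12.53, |v| = 19.6469
cos(angle) = 0.2397
angle = 76.1331 degrees

76.1331 degrees


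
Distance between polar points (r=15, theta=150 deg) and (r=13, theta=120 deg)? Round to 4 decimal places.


d = sqrt(r1^2 + r2^2 - 2*r1*r2*cos(t2-t1))
d = sqrt(15^2 + 13^2 - 2*15*13*cos(120-150)) = 7.5

7.5


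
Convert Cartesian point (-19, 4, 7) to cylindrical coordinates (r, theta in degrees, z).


r = sqrt((-19)^2 + 4^2) = 19.4165
theta = atan2(4, -19) = 168.1113 deg
z = 7

r = 19.4165, theta = 168.1113 deg, z = 7


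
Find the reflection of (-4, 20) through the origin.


Reflection through origin: (x, y) -> (-x, -y)
(-4, 20) -> (4, -20)

(4, -20)


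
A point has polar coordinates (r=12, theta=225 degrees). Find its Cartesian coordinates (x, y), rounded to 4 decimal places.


x = 12 * cos(225) = -8.4853
y = 12 * sin(225) = -8.4853

(-8.4853, -8.4853)


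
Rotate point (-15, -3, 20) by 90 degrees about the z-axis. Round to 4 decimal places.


x' = -15*cos(90) - -3*sin(90) = 3
y' = -15*sin(90) + -3*cos(90) = -15
z' = 20

(3, -15, 20)


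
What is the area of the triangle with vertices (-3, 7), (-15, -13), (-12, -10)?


Area = |x1(y2-y3) + x2(y3-y1) + x3(y1-y2)| / 2
= |-3*(-13--10) + -15*(-10-7) + -12*(7--13)| / 2
= 12

12


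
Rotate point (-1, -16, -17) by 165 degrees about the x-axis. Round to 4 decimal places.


x' = -1
y' = -16*cos(165) - -17*sin(165) = 19.8547
z' = -16*sin(165) + -17*cos(165) = 12.2796

(-1, 19.8547, 12.2796)


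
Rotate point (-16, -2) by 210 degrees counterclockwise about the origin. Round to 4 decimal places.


x' = -16*cos(210) - -2*sin(210) = 12.8564
y' = -16*sin(210) + -2*cos(210) = 9.7321

(12.8564, 9.7321)


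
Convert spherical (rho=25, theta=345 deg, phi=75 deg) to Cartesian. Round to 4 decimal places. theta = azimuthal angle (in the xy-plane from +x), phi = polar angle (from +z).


x = 25 * sin(75) * cos(345) = 23.3253
y = 25 * sin(75) * sin(345) = -6.25
z = 25 * cos(75) = 6.4705

(23.3253, -6.25, 6.4705)


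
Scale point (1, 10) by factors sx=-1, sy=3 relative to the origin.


Scaling: (x*sx, y*sy) = (1*-1, 10*3) = (-1, 30)

(-1, 30)


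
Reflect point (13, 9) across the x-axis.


Reflection across x-axis: (x, y) -> (x, -y)
(13, 9) -> (13, -9)

(13, -9)


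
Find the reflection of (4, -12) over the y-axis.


Reflection across y-axis: (x, y) -> (-x, y)
(4, -12) -> (-4, -12)

(-4, -12)


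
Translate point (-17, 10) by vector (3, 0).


Translation: (x+dx, y+dy) = (-17+3, 10+0) = (-14, 10)

(-14, 10)


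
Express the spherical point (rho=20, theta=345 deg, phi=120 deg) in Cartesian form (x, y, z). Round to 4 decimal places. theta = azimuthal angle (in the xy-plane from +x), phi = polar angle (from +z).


x = 20 * sin(120) * cos(345) = 16.7303
y = 20 * sin(120) * sin(345) = -4.4829
z = 20 * cos(120) = -10

(16.7303, -4.4829, -10)


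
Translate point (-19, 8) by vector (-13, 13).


Translation: (x+dx, y+dy) = (-19+-13, 8+13) = (-32, 21)

(-32, 21)


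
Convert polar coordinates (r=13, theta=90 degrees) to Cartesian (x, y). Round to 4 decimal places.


x = 13 * cos(90) = 0
y = 13 * sin(90) = 13

(0, 13)


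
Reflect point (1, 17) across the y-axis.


Reflection across y-axis: (x, y) -> (-x, y)
(1, 17) -> (-1, 17)

(-1, 17)


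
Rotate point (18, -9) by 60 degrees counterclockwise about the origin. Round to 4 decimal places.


x' = 18*cos(60) - -9*sin(60) = 16.7942
y' = 18*sin(60) + -9*cos(60) = 11.0885

(16.7942, 11.0885)


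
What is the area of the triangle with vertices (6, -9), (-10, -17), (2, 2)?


Area = |x1(y2-y3) + x2(y3-y1) + x3(y1-y2)| / 2
= |6*(-17-2) + -10*(2--9) + 2*(-9--17)| / 2
= 104

104


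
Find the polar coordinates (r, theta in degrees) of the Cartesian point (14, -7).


r = sqrt(14^2 + (-7)^2) = 15.6525
theta = atan2(-7, 14) = 333.4349 degrees

r = 15.6525, theta = 333.4349 degrees


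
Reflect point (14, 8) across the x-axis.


Reflection across x-axis: (x, y) -> (x, -y)
(14, 8) -> (14, -8)

(14, -8)


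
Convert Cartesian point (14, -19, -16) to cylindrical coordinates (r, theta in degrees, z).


r = sqrt(14^2 + (-19)^2) = 23.6008
theta = atan2(-19, 14) = 306.3844 deg
z = -16

r = 23.6008, theta = 306.3844 deg, z = -16


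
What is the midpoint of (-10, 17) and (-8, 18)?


Midpoint = ((-10+-8)/2, (17+18)/2) = (-9, 17.5)

(-9, 17.5)


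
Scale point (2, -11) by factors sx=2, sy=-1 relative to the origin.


Scaling: (x*sx, y*sy) = (2*2, -11*-1) = (4, 11)

(4, 11)


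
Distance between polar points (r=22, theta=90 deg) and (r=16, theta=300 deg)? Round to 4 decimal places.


d = sqrt(r1^2 + r2^2 - 2*r1*r2*cos(t2-t1))
d = sqrt(22^2 + 16^2 - 2*22*16*cos(300-90)) = 36.738

36.738


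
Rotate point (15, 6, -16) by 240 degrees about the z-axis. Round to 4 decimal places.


x' = 15*cos(240) - 6*sin(240) = -2.3038
y' = 15*sin(240) + 6*cos(240) = -15.9904
z' = -16

(-2.3038, -15.9904, -16)


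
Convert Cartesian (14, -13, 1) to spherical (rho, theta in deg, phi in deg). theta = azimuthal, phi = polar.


rho = sqrt(14^2 + (-13)^2 + 1^2) = 19.1311
theta = atan2(-13, 14) = 317.1211 deg
phi = acos(1/19.1311) = 87.0037 deg

rho = 19.1311, theta = 317.1211 deg, phi = 87.0037 deg


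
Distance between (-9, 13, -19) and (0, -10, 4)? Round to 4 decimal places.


d = sqrt((0--9)^2 + (-10-13)^2 + (4--19)^2) = 33.7491

33.7491


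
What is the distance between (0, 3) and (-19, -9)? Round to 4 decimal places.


d = sqrt((-19-0)^2 + (-9-3)^2) = 22.4722

22.4722


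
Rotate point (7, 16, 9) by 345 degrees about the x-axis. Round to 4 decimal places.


x' = 7
y' = 16*cos(345) - 9*sin(345) = 17.7842
z' = 16*sin(345) + 9*cos(345) = 4.5522

(7, 17.7842, 4.5522)


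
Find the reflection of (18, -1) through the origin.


Reflection through origin: (x, y) -> (-x, -y)
(18, -1) -> (-18, 1)

(-18, 1)


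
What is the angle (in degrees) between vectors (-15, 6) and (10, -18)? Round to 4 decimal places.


dot = -15*10 + 6*-18 = -258
|u| = 16.1555, |v| = 20.5913
cos(angle) = -0.7756
angle = 140.856 degrees

140.856 degrees


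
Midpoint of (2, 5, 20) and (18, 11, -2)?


Midpoint = ((2+18)/2, (5+11)/2, (20+-2)/2) = (10, 8, 9)

(10, 8, 9)


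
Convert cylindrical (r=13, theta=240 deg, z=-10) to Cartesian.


x = 13 * cos(240) = -6.5
y = 13 * sin(240) = -11.2583
z = -10

(-6.5, -11.2583, -10)


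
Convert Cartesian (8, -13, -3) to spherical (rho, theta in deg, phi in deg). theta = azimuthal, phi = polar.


rho = sqrt(8^2 + (-13)^2 + (-3)^2) = 15.5563
theta = atan2(-13, 8) = 301.6075 deg
phi = acos(-3/15.5563) = 101.119 deg

rho = 15.5563, theta = 301.6075 deg, phi = 101.119 deg


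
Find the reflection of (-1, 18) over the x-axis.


Reflection across x-axis: (x, y) -> (x, -y)
(-1, 18) -> (-1, -18)

(-1, -18)


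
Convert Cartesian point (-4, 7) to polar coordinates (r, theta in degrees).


r = sqrt((-4)^2 + 7^2) = 8.0623
theta = atan2(7, -4) = 119.7449 degrees

r = 8.0623, theta = 119.7449 degrees


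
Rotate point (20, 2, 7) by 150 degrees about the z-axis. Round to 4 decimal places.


x' = 20*cos(150) - 2*sin(150) = -18.3205
y' = 20*sin(150) + 2*cos(150) = 8.2679
z' = 7

(-18.3205, 8.2679, 7)


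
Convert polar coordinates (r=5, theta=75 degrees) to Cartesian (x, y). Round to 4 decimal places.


x = 5 * cos(75) = 1.2941
y = 5 * sin(75) = 4.8296

(1.2941, 4.8296)


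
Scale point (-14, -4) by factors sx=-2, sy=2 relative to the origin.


Scaling: (x*sx, y*sy) = (-14*-2, -4*2) = (28, -8)

(28, -8)


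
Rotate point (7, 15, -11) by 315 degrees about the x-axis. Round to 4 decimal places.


x' = 7
y' = 15*cos(315) - -11*sin(315) = 2.8284
z' = 15*sin(315) + -11*cos(315) = -18.3848

(7, 2.8284, -18.3848)


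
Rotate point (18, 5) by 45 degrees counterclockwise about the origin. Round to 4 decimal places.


x' = 18*cos(45) - 5*sin(45) = 9.1924
y' = 18*sin(45) + 5*cos(45) = 16.2635

(9.1924, 16.2635)


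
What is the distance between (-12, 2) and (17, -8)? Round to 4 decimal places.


d = sqrt((17--12)^2 + (-8-2)^2) = 30.6757

30.6757


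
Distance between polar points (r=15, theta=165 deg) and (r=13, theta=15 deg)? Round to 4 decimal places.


d = sqrt(r1^2 + r2^2 - 2*r1*r2*cos(t2-t1))
d = sqrt(15^2 + 13^2 - 2*15*13*cos(15-165)) = 27.0509

27.0509


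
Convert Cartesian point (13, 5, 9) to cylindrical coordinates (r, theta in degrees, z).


r = sqrt(13^2 + 5^2) = 13.9284
theta = atan2(5, 13) = 21.0375 deg
z = 9

r = 13.9284, theta = 21.0375 deg, z = 9


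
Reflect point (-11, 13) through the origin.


Reflection through origin: (x, y) -> (-x, -y)
(-11, 13) -> (11, -13)

(11, -13)


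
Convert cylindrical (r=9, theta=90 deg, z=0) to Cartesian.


x = 9 * cos(90) = 0
y = 9 * sin(90) = 9
z = 0

(0, 9, 0)


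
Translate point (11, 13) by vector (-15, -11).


Translation: (x+dx, y+dy) = (11+-15, 13+-11) = (-4, 2)

(-4, 2)


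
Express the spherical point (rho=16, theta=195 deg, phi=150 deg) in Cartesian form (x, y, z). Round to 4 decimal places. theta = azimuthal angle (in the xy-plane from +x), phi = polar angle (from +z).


x = 16 * sin(150) * cos(195) = -7.7274
y = 16 * sin(150) * sin(195) = -2.0706
z = 16 * cos(150) = -13.8564

(-7.7274, -2.0706, -13.8564)


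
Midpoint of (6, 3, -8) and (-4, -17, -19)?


Midpoint = ((6+-4)/2, (3+-17)/2, (-8+-19)/2) = (1, -7, -13.5)

(1, -7, -13.5)


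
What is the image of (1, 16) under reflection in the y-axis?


Reflection across y-axis: (x, y) -> (-x, y)
(1, 16) -> (-1, 16)

(-1, 16)


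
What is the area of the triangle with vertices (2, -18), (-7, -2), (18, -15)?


Area = |x1(y2-y3) + x2(y3-y1) + x3(y1-y2)| / 2
= |2*(-2--15) + -7*(-15--18) + 18*(-18--2)| / 2
= 141.5

141.5


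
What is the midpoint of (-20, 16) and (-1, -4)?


Midpoint = ((-20+-1)/2, (16+-4)/2) = (-10.5, 6)

(-10.5, 6)


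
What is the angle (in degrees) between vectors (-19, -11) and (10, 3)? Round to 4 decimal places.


dot = -19*10 + -11*3 = -223
|u| = 21.9545, |v| = 10.4403
cos(angle) = -0.9729
angle = 166.6307 degrees

166.6307 degrees


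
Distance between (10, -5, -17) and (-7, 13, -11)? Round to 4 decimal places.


d = sqrt((-7-10)^2 + (13--5)^2 + (-11--17)^2) = 25.4755

25.4755


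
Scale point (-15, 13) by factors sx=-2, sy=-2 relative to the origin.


Scaling: (x*sx, y*sy) = (-15*-2, 13*-2) = (30, -26)

(30, -26)


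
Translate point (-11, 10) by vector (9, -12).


Translation: (x+dx, y+dy) = (-11+9, 10+-12) = (-2, -2)

(-2, -2)


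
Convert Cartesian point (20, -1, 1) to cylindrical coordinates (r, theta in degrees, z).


r = sqrt(20^2 + (-1)^2) = 20.025
theta = atan2(-1, 20) = 357.1376 deg
z = 1

r = 20.025, theta = 357.1376 deg, z = 1


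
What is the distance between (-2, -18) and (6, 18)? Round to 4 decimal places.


d = sqrt((6--2)^2 + (18--18)^2) = 36.8782

36.8782


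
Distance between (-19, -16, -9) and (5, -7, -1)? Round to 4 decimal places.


d = sqrt((5--19)^2 + (-7--16)^2 + (-1--9)^2) = 26.8514

26.8514
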